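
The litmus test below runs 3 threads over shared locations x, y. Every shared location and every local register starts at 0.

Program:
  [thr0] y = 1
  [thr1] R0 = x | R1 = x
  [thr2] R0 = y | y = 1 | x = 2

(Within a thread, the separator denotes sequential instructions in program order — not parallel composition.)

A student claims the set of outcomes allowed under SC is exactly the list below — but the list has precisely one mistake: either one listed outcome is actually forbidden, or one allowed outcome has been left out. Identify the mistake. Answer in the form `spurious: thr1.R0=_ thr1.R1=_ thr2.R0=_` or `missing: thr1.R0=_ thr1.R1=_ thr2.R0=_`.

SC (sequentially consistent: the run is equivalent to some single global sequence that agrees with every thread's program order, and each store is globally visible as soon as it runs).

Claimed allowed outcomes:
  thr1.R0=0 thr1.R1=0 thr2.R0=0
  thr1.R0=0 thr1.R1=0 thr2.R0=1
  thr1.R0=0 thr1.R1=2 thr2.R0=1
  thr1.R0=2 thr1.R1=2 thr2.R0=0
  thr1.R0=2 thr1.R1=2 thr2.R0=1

outcome vector order: (thr1.R0,thr1.R1,thr2.R0)
SC (6): 0/0/0; 0/0/1; 0/2/0; 0/2/1; 2/2/0; 2/2/1
SC∖claimed = {0/2/0}

missing: thr1.R0=0 thr1.R1=2 thr2.R0=0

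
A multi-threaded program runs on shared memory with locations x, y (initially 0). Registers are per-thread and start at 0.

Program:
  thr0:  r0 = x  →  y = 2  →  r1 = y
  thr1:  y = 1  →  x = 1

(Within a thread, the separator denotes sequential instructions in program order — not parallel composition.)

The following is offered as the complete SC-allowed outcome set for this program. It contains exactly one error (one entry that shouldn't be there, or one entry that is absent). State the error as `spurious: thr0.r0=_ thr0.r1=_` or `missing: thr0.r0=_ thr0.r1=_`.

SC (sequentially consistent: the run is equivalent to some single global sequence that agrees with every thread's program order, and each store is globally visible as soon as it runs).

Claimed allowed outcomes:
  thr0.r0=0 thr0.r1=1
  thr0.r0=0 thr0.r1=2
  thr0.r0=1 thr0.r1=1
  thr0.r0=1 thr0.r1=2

outcome vector order: (thr0.r0,thr0.r1)
[SC] allowed = {(0,1) (0,2) (1,2)}
claimed∖SC = {(1,1)}

spurious: thr0.r0=1 thr0.r1=1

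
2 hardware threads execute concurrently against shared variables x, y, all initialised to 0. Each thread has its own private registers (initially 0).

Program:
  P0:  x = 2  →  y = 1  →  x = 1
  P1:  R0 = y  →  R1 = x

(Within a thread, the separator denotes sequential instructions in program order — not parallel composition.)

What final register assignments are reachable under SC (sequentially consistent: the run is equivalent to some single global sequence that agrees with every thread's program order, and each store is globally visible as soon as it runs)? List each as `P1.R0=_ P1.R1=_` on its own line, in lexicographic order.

outcome vector order: (P1.R0,P1.R1)
|SC outcomes| = 5

P1.R0=0 P1.R1=0
P1.R0=0 P1.R1=1
P1.R0=0 P1.R1=2
P1.R0=1 P1.R1=1
P1.R0=1 P1.R1=2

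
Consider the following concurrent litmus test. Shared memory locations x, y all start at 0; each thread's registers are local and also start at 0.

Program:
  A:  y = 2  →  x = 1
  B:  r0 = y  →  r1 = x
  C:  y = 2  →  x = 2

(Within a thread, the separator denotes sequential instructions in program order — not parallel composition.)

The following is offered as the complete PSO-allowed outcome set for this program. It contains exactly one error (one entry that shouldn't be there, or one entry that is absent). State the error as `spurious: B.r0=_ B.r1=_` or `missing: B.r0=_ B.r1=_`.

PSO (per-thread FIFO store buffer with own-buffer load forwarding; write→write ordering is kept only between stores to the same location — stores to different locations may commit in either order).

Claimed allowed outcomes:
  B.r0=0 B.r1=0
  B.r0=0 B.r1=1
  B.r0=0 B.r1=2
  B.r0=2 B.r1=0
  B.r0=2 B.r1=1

outcome vector order: (B.r0,B.r1)
PSO (6): 0/0 0/1 0/2 2/0 2/1 2/2
PSO∖claimed = {2/2}

missing: B.r0=2 B.r1=2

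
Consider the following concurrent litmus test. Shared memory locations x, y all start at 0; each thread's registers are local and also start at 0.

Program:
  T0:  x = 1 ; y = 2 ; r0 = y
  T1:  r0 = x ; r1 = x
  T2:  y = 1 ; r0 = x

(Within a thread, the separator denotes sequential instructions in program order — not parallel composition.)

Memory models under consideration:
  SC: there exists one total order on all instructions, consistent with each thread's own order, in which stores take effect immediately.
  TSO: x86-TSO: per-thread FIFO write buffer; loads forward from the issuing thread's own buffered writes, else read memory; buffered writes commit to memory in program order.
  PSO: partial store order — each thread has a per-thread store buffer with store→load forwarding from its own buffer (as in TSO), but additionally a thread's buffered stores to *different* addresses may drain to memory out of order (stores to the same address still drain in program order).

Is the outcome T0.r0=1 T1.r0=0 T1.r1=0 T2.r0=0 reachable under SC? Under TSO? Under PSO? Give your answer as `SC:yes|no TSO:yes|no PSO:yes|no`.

outcome vector order: (T0.r0,T1.r0,T1.r1,T2.r0)
under SC → 1/0/0/1; 1/0/1/1; 1/1/1/1; 2/0/0/0; 2/0/0/1; 2/0/1/0; 2/0/1/1; 2/1/1/0; 2/1/1/1
under TSO → 1/0/0/0; 1/0/0/1; 1/0/1/0; 1/0/1/1; 1/1/1/0; 1/1/1/1; 2/0/0/0; 2/0/0/1; 2/0/1/0; 2/0/1/1; 2/1/1/0; 2/1/1/1
under PSO → 1/0/0/0; 1/0/0/1; 1/0/1/0; 1/0/1/1; 1/1/1/0; 1/1/1/1; 2/0/0/0; 2/0/0/1; 2/0/1/0; 2/0/1/1; 2/1/1/0; 2/1/1/1
target 1/0/0/0 ∈ {TSO,PSO}

SC:no TSO:yes PSO:yes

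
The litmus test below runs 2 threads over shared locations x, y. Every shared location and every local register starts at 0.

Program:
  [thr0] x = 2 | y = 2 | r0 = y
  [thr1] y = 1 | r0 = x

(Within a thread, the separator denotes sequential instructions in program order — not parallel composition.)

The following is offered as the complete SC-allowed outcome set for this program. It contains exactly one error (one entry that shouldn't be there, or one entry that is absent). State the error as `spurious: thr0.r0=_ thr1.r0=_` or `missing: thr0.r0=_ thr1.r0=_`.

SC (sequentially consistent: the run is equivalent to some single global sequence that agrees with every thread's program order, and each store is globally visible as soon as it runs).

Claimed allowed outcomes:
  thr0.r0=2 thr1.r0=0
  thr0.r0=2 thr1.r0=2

outcome vector order: (thr0.r0,thr1.r0)
[SC] allowed = {1/2; 2/0; 2/2}
SC∖claimed = {1/2}

missing: thr0.r0=1 thr1.r0=2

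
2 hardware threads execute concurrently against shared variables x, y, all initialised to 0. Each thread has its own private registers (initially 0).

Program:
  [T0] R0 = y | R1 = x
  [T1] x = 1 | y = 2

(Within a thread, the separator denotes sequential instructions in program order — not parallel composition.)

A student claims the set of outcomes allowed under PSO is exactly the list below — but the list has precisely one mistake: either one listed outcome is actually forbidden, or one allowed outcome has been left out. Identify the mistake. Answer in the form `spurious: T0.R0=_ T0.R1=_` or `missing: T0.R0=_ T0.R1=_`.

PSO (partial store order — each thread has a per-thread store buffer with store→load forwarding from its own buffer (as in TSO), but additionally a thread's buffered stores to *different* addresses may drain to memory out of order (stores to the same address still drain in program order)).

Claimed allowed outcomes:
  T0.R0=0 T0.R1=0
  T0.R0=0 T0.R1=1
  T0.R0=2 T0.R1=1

missing: T0.R0=2 T0.R1=0

outcome vector order: (T0.R0,T0.R1)
under PSO → 00 01 20 21
PSO∖claimed = {20}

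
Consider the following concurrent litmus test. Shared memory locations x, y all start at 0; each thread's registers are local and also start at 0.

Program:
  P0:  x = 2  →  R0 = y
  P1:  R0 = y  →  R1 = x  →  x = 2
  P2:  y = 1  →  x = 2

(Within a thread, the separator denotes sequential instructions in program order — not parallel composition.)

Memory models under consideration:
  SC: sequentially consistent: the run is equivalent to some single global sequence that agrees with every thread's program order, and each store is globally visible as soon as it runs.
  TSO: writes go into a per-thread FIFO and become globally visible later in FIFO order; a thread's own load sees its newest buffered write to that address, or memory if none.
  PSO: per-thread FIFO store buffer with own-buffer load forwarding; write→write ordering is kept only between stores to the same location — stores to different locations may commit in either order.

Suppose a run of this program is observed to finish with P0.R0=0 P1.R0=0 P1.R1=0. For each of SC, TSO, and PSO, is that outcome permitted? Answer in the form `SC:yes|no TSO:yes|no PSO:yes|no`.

SC:yes TSO:yes PSO:yes

outcome vector order: (P0.R0,P1.R0,P1.R1)
[SC] allowed = {<0 0 0>, <0 0 2>, <0 1 2>, <1 0 0>, <1 0 2>, <1 1 0>, <1 1 2>}
[TSO] allowed = {<0 0 0>, <0 0 2>, <0 1 0>, <0 1 2>, <1 0 0>, <1 0 2>, <1 1 0>, <1 1 2>}
[PSO] allowed = {<0 0 0>, <0 0 2>, <0 1 0>, <0 1 2>, <1 0 0>, <1 0 2>, <1 1 0>, <1 1 2>}
target <0 0 0> ∈ {SC,TSO,PSO}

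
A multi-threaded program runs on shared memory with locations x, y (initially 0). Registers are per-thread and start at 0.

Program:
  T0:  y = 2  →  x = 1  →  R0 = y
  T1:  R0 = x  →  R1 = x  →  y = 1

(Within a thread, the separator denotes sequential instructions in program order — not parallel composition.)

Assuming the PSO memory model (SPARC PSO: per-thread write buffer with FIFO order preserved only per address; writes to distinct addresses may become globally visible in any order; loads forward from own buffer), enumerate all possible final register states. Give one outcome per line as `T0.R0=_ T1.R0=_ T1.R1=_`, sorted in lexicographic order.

outcome vector order: (T0.R0,T1.R0,T1.R1)
|PSO outcomes| = 6

T0.R0=1 T1.R0=0 T1.R1=0
T0.R0=1 T1.R0=0 T1.R1=1
T0.R0=1 T1.R0=1 T1.R1=1
T0.R0=2 T1.R0=0 T1.R1=0
T0.R0=2 T1.R0=0 T1.R1=1
T0.R0=2 T1.R0=1 T1.R1=1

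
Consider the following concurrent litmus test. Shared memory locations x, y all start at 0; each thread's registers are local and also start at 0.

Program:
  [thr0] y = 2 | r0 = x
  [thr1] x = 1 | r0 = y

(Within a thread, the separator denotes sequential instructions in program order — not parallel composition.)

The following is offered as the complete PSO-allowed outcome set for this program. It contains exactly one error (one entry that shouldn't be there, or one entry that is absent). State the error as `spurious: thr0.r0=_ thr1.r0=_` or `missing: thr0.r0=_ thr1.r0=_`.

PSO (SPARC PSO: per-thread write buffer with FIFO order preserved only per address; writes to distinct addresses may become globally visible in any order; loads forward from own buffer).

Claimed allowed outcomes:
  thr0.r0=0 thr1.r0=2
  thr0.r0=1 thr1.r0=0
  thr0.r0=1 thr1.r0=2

outcome vector order: (thr0.r0,thr1.r0)
PSO: 4 outcomes — {00, 02, 10, 12}
PSO∖claimed = {00}

missing: thr0.r0=0 thr1.r0=0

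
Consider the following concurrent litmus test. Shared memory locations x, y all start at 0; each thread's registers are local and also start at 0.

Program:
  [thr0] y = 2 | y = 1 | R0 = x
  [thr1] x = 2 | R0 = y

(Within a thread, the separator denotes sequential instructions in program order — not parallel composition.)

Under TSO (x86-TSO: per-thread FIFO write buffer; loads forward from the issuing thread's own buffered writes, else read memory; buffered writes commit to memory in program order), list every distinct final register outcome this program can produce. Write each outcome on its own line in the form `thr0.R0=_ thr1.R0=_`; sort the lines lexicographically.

outcome vector order: (thr0.R0,thr1.R0)
|TSO outcomes| = 6

thr0.R0=0 thr1.R0=0
thr0.R0=0 thr1.R0=1
thr0.R0=0 thr1.R0=2
thr0.R0=2 thr1.R0=0
thr0.R0=2 thr1.R0=1
thr0.R0=2 thr1.R0=2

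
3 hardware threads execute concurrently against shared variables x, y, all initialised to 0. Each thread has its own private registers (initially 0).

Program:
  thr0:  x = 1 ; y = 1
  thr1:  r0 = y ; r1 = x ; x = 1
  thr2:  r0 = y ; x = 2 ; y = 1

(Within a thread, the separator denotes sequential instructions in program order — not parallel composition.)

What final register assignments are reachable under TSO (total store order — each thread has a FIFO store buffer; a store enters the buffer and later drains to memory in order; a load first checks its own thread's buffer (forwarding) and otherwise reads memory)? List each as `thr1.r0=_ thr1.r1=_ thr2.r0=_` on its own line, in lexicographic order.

thr1.r0=0 thr1.r1=0 thr2.r0=0
thr1.r0=0 thr1.r1=0 thr2.r0=1
thr1.r0=0 thr1.r1=1 thr2.r0=0
thr1.r0=0 thr1.r1=1 thr2.r0=1
thr1.r0=0 thr1.r1=2 thr2.r0=0
thr1.r0=0 thr1.r1=2 thr2.r0=1
thr1.r0=1 thr1.r1=1 thr2.r0=0
thr1.r0=1 thr1.r1=1 thr2.r0=1
thr1.r0=1 thr1.r1=2 thr2.r0=0
thr1.r0=1 thr1.r1=2 thr2.r0=1

outcome vector order: (thr1.r0,thr1.r1,thr2.r0)
|TSO outcomes| = 10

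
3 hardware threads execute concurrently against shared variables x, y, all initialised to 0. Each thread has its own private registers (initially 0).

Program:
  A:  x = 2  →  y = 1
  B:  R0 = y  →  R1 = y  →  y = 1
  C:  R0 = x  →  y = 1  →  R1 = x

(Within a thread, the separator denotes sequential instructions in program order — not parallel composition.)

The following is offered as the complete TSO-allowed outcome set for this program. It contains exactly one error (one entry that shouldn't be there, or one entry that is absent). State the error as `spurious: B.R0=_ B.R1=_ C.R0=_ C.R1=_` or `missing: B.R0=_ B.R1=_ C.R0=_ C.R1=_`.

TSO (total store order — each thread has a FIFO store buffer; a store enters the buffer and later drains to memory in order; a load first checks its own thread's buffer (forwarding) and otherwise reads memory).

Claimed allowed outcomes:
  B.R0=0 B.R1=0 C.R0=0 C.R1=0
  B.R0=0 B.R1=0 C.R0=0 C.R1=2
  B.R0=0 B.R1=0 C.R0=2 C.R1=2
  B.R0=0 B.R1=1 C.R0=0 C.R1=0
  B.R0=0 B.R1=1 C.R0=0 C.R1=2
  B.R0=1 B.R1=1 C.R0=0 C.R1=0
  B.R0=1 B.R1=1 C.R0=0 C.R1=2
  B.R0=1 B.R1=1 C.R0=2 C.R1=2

outcome vector order: (B.R0,B.R1,C.R0,C.R1)
[TSO] allowed = {<0 0 0 0> <0 0 0 2> <0 0 2 2> <0 1 0 0> <0 1 0 2> <0 1 2 2> <1 1 0 0> <1 1 0 2> <1 1 2 2>}
TSO∖claimed = {<0 1 2 2>}

missing: B.R0=0 B.R1=1 C.R0=2 C.R1=2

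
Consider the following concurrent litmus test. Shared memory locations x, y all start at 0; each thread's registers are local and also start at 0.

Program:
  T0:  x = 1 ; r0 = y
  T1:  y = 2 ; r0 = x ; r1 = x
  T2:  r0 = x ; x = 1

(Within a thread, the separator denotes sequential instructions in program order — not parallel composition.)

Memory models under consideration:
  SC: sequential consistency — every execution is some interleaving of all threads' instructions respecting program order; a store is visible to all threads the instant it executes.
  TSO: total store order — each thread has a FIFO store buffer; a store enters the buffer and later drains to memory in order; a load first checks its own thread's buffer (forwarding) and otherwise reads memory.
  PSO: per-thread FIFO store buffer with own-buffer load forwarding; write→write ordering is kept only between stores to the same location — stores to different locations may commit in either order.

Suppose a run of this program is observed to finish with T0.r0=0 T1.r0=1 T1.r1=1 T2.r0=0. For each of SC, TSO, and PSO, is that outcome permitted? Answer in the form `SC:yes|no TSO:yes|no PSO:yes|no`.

outcome vector order: (T0.r0,T1.r0,T1.r1,T2.r0)
SC (8): (0,1,1,0), (0,1,1,1), (2,0,0,0), (2,0,0,1), (2,0,1,0), (2,0,1,1), (2,1,1,0), (2,1,1,1)
TSO (12): (0,0,0,0), (0,0,0,1), (0,0,1,0), (0,0,1,1), (0,1,1,0), (0,1,1,1), (2,0,0,0), (2,0,0,1), (2,0,1,0), (2,0,1,1), (2,1,1,0), (2,1,1,1)
PSO (12): (0,0,0,0), (0,0,0,1), (0,0,1,0), (0,0,1,1), (0,1,1,0), (0,1,1,1), (2,0,0,0), (2,0,0,1), (2,0,1,0), (2,0,1,1), (2,1,1,0), (2,1,1,1)
target (0,1,1,0) ∈ {SC,TSO,PSO}

SC:yes TSO:yes PSO:yes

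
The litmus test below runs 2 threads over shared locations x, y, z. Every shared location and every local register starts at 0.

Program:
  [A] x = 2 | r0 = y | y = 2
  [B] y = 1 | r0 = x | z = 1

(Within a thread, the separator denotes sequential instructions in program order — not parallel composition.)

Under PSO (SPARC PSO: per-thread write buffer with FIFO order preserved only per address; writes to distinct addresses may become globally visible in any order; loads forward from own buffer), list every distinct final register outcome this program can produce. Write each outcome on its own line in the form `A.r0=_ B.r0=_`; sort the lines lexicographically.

A.r0=0 B.r0=0
A.r0=0 B.r0=2
A.r0=1 B.r0=0
A.r0=1 B.r0=2

outcome vector order: (A.r0,B.r0)
|PSO outcomes| = 4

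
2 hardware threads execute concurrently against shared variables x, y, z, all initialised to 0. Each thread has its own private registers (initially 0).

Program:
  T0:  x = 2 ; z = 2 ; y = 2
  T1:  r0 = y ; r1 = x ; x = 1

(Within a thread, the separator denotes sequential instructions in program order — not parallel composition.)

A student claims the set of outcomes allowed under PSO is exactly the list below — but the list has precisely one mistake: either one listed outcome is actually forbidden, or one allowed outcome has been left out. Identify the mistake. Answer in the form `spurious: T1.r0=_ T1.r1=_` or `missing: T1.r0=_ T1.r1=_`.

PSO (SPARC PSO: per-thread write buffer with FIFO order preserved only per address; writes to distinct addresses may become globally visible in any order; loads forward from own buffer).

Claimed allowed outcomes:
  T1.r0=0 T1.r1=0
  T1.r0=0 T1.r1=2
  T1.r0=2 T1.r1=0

missing: T1.r0=2 T1.r1=2

outcome vector order: (T1.r0,T1.r1)
PSO (4): (0,0); (0,2); (2,0); (2,2)
PSO∖claimed = {(2,2)}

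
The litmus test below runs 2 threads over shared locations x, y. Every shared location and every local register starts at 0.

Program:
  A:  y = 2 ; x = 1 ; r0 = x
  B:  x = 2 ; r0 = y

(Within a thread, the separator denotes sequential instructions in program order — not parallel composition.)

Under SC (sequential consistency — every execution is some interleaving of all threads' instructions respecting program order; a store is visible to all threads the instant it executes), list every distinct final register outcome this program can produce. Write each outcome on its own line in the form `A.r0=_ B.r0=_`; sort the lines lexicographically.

outcome vector order: (A.r0,B.r0)
|SC outcomes| = 3

A.r0=1 B.r0=0
A.r0=1 B.r0=2
A.r0=2 B.r0=2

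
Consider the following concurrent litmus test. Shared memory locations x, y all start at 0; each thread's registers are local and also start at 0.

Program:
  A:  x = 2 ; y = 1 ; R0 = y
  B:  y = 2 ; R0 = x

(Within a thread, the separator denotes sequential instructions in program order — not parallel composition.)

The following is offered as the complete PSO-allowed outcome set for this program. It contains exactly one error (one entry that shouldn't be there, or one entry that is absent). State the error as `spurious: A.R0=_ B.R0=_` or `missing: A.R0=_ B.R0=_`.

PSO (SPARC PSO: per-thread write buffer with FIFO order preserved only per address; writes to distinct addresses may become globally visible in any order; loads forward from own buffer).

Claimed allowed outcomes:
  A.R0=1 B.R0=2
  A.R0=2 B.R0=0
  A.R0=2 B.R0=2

outcome vector order: (A.R0,B.R0)
under PSO → <1 0> <1 2> <2 0> <2 2>
PSO∖claimed = {<1 0>}

missing: A.R0=1 B.R0=0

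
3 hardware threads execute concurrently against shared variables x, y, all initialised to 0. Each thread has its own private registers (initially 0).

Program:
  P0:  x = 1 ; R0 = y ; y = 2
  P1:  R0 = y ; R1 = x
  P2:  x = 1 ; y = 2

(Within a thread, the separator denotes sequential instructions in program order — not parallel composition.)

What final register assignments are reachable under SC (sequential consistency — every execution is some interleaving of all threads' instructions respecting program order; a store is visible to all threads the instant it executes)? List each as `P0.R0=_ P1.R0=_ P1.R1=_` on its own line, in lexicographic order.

outcome vector order: (P0.R0,P1.R0,P1.R1)
|SC outcomes| = 6

P0.R0=0 P1.R0=0 P1.R1=0
P0.R0=0 P1.R0=0 P1.R1=1
P0.R0=0 P1.R0=2 P1.R1=1
P0.R0=2 P1.R0=0 P1.R1=0
P0.R0=2 P1.R0=0 P1.R1=1
P0.R0=2 P1.R0=2 P1.R1=1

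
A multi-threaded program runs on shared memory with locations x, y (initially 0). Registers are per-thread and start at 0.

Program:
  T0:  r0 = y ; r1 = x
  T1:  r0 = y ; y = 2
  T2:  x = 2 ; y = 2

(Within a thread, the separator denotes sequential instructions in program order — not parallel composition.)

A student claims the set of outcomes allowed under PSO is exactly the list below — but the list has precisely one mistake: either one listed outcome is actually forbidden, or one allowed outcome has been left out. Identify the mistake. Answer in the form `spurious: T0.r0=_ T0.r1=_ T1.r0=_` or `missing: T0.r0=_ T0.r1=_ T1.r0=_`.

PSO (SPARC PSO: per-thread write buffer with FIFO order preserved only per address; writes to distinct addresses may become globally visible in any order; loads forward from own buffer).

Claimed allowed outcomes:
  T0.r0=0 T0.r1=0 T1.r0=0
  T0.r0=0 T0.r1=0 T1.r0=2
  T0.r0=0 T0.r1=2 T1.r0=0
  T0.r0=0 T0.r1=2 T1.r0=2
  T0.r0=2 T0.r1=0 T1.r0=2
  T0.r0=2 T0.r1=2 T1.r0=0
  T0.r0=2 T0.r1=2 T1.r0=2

outcome vector order: (T0.r0,T0.r1,T1.r0)
[PSO] allowed = {(0,0,0); (0,0,2); (0,2,0); (0,2,2); (2,0,0); (2,0,2); (2,2,0); (2,2,2)}
PSO∖claimed = {(2,0,0)}

missing: T0.r0=2 T0.r1=0 T1.r0=0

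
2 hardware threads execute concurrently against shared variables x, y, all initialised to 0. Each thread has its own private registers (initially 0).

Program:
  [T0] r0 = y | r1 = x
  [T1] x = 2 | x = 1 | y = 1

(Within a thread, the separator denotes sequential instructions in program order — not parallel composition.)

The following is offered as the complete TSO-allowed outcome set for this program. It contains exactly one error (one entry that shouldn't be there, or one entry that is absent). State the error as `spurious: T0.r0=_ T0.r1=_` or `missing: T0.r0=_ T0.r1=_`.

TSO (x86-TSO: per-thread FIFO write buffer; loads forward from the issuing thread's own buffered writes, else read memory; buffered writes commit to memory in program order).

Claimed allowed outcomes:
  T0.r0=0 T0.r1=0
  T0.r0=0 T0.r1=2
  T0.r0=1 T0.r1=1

outcome vector order: (T0.r0,T0.r1)
TSO (4): 0/0; 0/1; 0/2; 1/1
TSO∖claimed = {0/1}

missing: T0.r0=0 T0.r1=1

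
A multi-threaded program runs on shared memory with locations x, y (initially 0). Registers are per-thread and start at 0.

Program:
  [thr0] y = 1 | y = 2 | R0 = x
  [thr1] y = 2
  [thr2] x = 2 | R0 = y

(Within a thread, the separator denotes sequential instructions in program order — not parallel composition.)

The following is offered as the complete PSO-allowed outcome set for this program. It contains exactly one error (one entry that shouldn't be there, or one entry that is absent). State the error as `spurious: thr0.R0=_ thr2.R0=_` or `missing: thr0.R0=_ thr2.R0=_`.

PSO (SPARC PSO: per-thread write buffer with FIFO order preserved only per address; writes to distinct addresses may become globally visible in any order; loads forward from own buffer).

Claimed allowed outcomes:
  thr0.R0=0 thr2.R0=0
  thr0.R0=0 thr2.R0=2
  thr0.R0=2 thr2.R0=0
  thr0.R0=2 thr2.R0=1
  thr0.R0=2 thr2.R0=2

outcome vector order: (thr0.R0,thr2.R0)
PSO (6): 0/0, 0/1, 0/2, 2/0, 2/1, 2/2
PSO∖claimed = {0/1}

missing: thr0.R0=0 thr2.R0=1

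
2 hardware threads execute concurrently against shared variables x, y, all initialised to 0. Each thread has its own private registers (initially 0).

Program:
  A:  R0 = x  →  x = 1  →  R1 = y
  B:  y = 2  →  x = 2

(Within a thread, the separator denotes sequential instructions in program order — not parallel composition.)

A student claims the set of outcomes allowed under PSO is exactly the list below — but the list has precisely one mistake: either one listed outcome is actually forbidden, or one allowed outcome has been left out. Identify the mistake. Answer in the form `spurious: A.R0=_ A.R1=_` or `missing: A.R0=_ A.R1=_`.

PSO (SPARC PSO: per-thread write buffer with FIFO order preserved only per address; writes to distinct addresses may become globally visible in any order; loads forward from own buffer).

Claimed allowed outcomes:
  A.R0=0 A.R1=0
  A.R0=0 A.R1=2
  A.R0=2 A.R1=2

missing: A.R0=2 A.R1=0

outcome vector order: (A.R0,A.R1)
PSO: 4 outcomes — {00; 02; 20; 22}
PSO∖claimed = {20}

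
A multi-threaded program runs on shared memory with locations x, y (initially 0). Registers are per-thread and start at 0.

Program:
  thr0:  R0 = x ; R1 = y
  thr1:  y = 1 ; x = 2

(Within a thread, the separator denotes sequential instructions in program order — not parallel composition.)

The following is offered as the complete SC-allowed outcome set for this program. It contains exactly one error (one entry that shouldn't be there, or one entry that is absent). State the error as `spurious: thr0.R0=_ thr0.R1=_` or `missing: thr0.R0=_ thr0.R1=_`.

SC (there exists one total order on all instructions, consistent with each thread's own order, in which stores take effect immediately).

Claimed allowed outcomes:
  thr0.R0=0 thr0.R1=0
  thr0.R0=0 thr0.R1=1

missing: thr0.R0=2 thr0.R1=1

outcome vector order: (thr0.R0,thr0.R1)
under SC → <0 0>; <0 1>; <2 1>
SC∖claimed = {<2 1>}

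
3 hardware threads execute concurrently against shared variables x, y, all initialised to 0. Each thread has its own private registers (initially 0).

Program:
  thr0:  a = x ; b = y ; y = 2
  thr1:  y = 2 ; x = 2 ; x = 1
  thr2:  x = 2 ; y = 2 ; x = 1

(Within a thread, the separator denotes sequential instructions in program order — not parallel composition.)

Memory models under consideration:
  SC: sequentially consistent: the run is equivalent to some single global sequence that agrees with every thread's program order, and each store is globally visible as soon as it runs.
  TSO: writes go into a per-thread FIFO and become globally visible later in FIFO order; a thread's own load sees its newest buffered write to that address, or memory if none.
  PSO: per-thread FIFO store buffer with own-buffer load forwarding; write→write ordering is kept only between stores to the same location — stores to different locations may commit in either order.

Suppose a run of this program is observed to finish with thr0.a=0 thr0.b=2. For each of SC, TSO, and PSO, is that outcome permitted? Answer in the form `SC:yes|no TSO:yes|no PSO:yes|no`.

SC:yes TSO:yes PSO:yes

outcome vector order: (thr0.a,thr0.b)
SC (5): 00 02 12 20 22
TSO (5): 00 02 12 20 22
PSO (6): 00 02 10 12 20 22
target 02 ∈ {SC,TSO,PSO}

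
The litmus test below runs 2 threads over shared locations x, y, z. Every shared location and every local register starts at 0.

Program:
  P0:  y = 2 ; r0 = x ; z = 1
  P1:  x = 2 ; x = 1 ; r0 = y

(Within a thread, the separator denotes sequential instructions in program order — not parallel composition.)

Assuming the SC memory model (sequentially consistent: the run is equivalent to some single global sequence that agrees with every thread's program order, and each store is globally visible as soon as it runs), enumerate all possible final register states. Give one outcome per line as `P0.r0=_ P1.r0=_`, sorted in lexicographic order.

outcome vector order: (P0.r0,P1.r0)
|SC outcomes| = 4

P0.r0=0 P1.r0=2
P0.r0=1 P1.r0=0
P0.r0=1 P1.r0=2
P0.r0=2 P1.r0=2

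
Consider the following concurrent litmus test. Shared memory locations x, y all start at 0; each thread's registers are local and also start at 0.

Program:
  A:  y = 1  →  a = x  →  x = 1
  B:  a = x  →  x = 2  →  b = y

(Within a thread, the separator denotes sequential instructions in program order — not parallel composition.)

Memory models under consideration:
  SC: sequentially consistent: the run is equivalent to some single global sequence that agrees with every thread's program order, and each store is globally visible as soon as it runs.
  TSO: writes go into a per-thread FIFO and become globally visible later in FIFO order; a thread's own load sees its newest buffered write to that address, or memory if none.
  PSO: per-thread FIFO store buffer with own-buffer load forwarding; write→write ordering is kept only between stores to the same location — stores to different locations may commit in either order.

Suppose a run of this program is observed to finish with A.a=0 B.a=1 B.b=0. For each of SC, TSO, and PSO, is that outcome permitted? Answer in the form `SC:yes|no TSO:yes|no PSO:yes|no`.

outcome vector order: (A.a,B.a,B.b)
SC (4): (0,0,1) (0,1,1) (2,0,0) (2,0,1)
TSO (5): (0,0,0) (0,0,1) (0,1,1) (2,0,0) (2,0,1)
PSO (6): (0,0,0) (0,0,1) (0,1,0) (0,1,1) (2,0,0) (2,0,1)
target (0,1,0) ∈ {PSO}

SC:no TSO:no PSO:yes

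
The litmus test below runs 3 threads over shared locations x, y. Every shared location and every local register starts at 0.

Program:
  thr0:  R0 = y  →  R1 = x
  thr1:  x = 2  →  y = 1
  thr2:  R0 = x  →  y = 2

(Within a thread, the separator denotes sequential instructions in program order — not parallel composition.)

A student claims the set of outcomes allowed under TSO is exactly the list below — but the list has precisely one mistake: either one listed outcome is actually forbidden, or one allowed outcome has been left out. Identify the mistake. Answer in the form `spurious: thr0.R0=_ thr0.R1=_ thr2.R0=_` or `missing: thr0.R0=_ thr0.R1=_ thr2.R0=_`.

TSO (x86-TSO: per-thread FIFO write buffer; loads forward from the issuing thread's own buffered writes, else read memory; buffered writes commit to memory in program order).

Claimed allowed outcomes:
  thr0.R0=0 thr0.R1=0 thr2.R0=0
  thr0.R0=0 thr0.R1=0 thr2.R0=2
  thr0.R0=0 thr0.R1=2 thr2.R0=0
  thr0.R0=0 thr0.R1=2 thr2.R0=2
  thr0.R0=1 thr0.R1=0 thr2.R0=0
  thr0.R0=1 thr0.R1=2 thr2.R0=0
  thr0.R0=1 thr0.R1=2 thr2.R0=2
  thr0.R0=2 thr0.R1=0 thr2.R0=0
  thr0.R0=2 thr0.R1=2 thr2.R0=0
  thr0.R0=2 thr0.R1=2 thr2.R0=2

spurious: thr0.R0=1 thr0.R1=0 thr2.R0=0

outcome vector order: (thr0.R0,thr0.R1,thr2.R0)
under TSO → (0,0,0); (0,0,2); (0,2,0); (0,2,2); (1,2,0); (1,2,2); (2,0,0); (2,2,0); (2,2,2)
claimed∖TSO = {(1,0,0)}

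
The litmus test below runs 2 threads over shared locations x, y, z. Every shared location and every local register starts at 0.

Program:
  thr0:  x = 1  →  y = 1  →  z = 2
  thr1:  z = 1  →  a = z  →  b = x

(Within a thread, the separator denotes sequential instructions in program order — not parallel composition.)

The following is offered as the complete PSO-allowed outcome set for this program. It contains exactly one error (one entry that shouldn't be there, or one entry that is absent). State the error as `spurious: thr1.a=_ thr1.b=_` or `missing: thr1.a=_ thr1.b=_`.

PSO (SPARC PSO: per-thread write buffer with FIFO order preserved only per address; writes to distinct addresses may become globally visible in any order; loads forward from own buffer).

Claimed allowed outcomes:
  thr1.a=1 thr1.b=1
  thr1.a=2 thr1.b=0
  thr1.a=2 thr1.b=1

missing: thr1.a=1 thr1.b=0

outcome vector order: (thr1.a,thr1.b)
under PSO → (1,0), (1,1), (2,0), (2,1)
PSO∖claimed = {(1,0)}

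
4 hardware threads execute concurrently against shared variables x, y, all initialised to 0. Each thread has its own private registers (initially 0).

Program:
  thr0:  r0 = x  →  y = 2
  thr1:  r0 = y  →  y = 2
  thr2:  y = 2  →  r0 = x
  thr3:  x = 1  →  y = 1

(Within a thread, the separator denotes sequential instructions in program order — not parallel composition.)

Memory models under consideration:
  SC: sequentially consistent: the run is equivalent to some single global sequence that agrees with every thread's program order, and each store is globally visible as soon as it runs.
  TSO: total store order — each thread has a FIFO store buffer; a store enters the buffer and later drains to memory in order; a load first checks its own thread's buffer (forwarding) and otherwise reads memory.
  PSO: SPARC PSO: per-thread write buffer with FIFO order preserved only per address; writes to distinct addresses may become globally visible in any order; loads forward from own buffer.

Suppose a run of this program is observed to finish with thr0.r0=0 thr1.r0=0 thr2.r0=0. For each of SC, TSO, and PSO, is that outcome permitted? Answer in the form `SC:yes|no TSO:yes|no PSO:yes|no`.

SC:yes TSO:yes PSO:yes

outcome vector order: (thr0.r0,thr1.r0,thr2.r0)
[SC] allowed = {(0,0,0), (0,0,1), (0,1,0), (0,1,1), (0,2,0), (0,2,1), (1,0,0), (1,0,1), (1,1,0), (1,1,1), (1,2,0), (1,2,1)}
[TSO] allowed = {(0,0,0), (0,0,1), (0,1,0), (0,1,1), (0,2,0), (0,2,1), (1,0,0), (1,0,1), (1,1,0), (1,1,1), (1,2,0), (1,2,1)}
[PSO] allowed = {(0,0,0), (0,0,1), (0,1,0), (0,1,1), (0,2,0), (0,2,1), (1,0,0), (1,0,1), (1,1,0), (1,1,1), (1,2,0), (1,2,1)}
target (0,0,0) ∈ {SC,TSO,PSO}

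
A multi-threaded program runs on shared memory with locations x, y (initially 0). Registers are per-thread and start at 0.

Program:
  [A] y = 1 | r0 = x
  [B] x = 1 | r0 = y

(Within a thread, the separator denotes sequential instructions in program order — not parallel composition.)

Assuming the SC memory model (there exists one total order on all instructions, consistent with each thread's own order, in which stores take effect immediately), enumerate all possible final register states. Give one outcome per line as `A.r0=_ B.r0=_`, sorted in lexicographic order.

A.r0=0 B.r0=1
A.r0=1 B.r0=0
A.r0=1 B.r0=1

outcome vector order: (A.r0,B.r0)
|SC outcomes| = 3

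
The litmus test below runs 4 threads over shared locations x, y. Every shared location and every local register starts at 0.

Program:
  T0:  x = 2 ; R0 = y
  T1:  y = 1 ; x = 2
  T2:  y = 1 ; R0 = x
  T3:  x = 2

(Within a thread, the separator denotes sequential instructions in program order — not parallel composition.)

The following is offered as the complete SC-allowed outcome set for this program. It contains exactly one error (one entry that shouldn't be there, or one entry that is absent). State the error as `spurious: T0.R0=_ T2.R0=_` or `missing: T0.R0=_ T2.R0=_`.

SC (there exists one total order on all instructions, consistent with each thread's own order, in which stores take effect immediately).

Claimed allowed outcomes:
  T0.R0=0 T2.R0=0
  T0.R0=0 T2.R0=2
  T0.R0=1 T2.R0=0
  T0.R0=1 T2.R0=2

outcome vector order: (T0.R0,T2.R0)
[SC] allowed = {(0,2) (1,0) (1,2)}
claimed∖SC = {(0,0)}

spurious: T0.R0=0 T2.R0=0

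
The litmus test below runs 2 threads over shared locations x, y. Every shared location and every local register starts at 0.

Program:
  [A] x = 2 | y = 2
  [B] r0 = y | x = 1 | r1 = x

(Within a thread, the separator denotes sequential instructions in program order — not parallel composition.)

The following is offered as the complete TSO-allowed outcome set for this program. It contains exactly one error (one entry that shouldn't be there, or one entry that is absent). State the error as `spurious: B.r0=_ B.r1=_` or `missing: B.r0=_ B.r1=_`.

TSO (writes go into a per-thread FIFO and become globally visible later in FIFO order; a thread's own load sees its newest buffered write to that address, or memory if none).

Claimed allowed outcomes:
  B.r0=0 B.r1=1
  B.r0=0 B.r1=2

outcome vector order: (B.r0,B.r1)
under TSO → (0,1); (0,2); (2,1)
TSO∖claimed = {(2,1)}

missing: B.r0=2 B.r1=1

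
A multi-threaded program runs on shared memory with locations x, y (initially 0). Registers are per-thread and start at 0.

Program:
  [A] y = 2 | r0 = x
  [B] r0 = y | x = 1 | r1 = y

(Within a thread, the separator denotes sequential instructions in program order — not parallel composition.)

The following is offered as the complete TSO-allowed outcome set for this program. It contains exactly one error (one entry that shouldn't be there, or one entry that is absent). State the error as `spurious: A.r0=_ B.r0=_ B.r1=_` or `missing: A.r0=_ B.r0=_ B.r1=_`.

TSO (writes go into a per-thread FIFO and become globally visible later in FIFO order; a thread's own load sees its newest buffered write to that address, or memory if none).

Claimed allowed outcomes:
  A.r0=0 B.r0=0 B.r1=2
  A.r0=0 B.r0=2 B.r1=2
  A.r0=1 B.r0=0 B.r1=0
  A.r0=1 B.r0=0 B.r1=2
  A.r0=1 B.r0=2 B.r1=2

missing: A.r0=0 B.r0=0 B.r1=0

outcome vector order: (A.r0,B.r0,B.r1)
[TSO] allowed = {<0 0 0> <0 0 2> <0 2 2> <1 0 0> <1 0 2> <1 2 2>}
TSO∖claimed = {<0 0 0>}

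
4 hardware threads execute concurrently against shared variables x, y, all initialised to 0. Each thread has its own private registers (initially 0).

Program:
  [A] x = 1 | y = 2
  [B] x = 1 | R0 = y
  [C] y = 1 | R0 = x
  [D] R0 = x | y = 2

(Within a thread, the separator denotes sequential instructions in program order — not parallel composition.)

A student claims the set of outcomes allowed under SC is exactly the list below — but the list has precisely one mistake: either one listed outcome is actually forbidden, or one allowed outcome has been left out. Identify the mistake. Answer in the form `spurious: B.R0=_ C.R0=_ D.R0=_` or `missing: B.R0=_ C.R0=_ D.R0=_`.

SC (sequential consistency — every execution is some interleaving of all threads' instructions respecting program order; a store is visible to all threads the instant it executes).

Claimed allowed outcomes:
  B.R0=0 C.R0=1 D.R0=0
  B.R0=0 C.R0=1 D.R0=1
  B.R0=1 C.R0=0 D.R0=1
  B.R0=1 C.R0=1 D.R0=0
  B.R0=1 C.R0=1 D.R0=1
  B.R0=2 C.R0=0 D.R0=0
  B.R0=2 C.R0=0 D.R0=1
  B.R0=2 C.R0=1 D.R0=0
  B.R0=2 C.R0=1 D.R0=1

outcome vector order: (B.R0,C.R0,D.R0)
[SC] allowed = {0/1/0 0/1/1 1/0/0 1/0/1 1/1/0 1/1/1 2/0/0 2/0/1 2/1/0 2/1/1}
SC∖claimed = {1/0/0}

missing: B.R0=1 C.R0=0 D.R0=0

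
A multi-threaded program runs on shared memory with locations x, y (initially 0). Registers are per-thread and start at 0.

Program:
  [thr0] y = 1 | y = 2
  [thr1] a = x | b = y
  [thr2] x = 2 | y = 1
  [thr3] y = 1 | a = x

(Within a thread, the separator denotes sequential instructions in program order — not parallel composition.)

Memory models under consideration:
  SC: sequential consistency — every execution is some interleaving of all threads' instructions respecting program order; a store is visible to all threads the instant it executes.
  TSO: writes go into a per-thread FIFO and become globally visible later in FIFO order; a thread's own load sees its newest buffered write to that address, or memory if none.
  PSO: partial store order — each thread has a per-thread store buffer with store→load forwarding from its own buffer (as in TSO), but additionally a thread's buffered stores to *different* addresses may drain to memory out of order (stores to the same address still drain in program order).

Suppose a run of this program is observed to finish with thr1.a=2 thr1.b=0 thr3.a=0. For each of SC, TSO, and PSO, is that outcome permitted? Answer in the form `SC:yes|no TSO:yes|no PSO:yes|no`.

outcome vector order: (thr1.a,thr1.b,thr3.a)
SC (11): <0 0 0> <0 0 2> <0 1 0> <0 1 2> <0 2 0> <0 2 2> <2 0 2> <2 1 0> <2 1 2> <2 2 0> <2 2 2>
TSO (12): <0 0 0> <0 0 2> <0 1 0> <0 1 2> <0 2 0> <0 2 2> <2 0 0> <2 0 2> <2 1 0> <2 1 2> <2 2 0> <2 2 2>
PSO (12): <0 0 0> <0 0 2> <0 1 0> <0 1 2> <0 2 0> <0 2 2> <2 0 0> <2 0 2> <2 1 0> <2 1 2> <2 2 0> <2 2 2>
target <2 0 0> ∈ {TSO,PSO}

SC:no TSO:yes PSO:yes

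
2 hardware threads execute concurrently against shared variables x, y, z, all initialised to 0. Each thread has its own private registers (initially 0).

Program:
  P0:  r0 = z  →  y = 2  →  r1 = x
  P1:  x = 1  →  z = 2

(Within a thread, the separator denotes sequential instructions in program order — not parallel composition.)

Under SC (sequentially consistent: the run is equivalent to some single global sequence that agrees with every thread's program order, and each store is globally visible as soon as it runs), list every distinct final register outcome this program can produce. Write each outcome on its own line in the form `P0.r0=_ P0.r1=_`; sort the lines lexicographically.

outcome vector order: (P0.r0,P0.r1)
|SC outcomes| = 3

P0.r0=0 P0.r1=0
P0.r0=0 P0.r1=1
P0.r0=2 P0.r1=1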